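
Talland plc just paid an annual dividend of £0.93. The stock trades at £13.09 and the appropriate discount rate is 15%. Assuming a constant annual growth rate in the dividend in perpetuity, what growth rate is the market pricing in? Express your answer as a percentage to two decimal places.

P = D₀(1+g)/(r−g) ⇒ P(r−g) = D₀(1+g) ⇒ g(P+D₀) = P·r − D₀
g = (P·r − D₀)/(P + D₀) = (£13.09×0.15 − £0.93) / (£13.09 + £0.93) = 0.073716

7.37%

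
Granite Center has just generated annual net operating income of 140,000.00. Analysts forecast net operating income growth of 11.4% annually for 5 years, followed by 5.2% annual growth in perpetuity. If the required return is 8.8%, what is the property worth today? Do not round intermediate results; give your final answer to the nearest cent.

D_1 = 155960.00000
D_2 = 173739.44000
D_3 = 193545.73616
D_4 = 215609.95008
D_5 = 240189.48439
Terminal value at year 5: TV = D_5×(1+g_2)/(r−g_2) = 252679.33758/0.036 = 7018870.48833
P_0 = D_1/(1+r)^1 + D_2/(1+r)^2 + D_3/(1+r)^3 + D_4/(1+r)^4 + D_5/(1+r)^5 + TV/(1+r)^5
    = 143345.58824 + 146771.12619 + 150278.52443 + 153869.73916 + 157546.77337 + 4603866.82186 = 5355678.57325

5355678.57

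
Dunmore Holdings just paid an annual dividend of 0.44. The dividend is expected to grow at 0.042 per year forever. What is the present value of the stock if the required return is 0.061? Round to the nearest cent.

24.13

D₁ = D₀ × (1 + g) = 0.44 × 1.042 = 0.4585
Growing perpetuity: P = D₁ / (r − g) = 0.4585 / (0.061 − 0.042) = 24.13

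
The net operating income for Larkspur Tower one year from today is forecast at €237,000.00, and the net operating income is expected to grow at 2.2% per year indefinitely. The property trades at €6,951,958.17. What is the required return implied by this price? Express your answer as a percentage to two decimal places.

5.61%

P = D₁/(r − g) ⇒ r = D₁/P + g = €237,000.0000/€6,951,958.17 + 0.022 = 0.034091 + 0.022 = 0.056091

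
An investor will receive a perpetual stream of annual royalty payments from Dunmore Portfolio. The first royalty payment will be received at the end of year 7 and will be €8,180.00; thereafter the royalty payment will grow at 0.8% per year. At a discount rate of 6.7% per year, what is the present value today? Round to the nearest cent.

Value at end of year 6: C₁ / (r − g) = €8,180.00 / (0.067 − 0.008) = €138,644.0678
Discount to today: PV = €138,644.0678 / (1 + 0.067)^6 = €138,644.0678 / 1.475661 = €93,953.89

€93953.89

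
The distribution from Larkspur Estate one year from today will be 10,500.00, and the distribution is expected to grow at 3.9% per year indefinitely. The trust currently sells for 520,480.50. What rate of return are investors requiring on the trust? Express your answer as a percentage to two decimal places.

P = D₁/(r − g) ⇒ r = D₁/P + g = 10,500.0000/520,480.50 + 0.039 = 0.020174 + 0.039 = 0.059174

5.92%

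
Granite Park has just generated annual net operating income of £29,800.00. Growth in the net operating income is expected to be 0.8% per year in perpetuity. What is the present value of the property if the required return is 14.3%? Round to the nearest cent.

£222506.67

D₁ = D₀ × (1 + g) = £29,800.00 × 1.008 = £30,038.4000
Growing perpetuity: P = D₁ / (r − g) = £30,038.4000 / (0.143 − 0.008) = £222,506.67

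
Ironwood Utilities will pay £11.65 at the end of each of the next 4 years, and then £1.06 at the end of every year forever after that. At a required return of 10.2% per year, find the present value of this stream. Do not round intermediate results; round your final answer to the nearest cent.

£43.82

PV of 4-year annuity: £11.65 × [1 − (1+0.102)^−4] / 0.102 = 36.76962
Perpetuity value at year 4: £1.06 / 0.102 = 10.39216
PV of perpetuity: 10.39216 / (1+0.102)^4 = 7.04660
Total PV = 36.76962 + 7.04660 = 43.81621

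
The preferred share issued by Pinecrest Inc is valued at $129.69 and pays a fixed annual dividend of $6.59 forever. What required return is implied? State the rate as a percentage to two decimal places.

P = C/r ⇒ r = C/P = $6.59/$129.69 = 0.050813

5.08%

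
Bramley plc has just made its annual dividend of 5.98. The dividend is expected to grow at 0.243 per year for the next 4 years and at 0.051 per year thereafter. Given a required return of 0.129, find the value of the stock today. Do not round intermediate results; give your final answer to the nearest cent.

148.99

D_1 = 7.43314
D_2 = 9.23939
D_3 = 11.48457
D_4 = 14.27531
Terminal value at year 4: TV = D_4×(1+g_2)/(r−g_2) = 15.00336/0.078 = 192.35072
P_0 = D_1/(1+r)^1 + D_2/(1+r)^2 + D_3/(1+r)^3 + D_4/(1+r)^4 + TV/(1+r)^4
    = 6.58383 + 7.24862 + 7.98055 + 8.78638 + 118.39082 = 148.99020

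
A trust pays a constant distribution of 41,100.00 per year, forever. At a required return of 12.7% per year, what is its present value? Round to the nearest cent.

Level perpetuity: PV = C / r = 41,100.00 / 0.127 = 323,622.05

323622.05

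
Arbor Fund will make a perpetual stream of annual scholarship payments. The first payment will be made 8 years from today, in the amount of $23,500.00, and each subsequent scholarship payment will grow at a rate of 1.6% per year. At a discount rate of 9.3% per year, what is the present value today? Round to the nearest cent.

$163770.62

Value at end of year 7: C₁ / (r − g) = $23,500.00 / (0.093 − 0.016) = $305,194.8052
Discount to today: PV = $305,194.8052 / (1 + 0.093)^7 = $305,194.8052 / 1.863550 = $163,770.62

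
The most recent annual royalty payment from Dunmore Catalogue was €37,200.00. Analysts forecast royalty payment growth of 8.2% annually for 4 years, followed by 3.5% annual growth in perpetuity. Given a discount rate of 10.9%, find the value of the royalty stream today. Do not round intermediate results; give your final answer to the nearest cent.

€611409.71

D_1 = 40250.40000
D_2 = 43550.93280
D_3 = 47122.10929
D_4 = 50986.12225
Terminal value at year 4: TV = D_4×(1+g_2)/(r−g_2) = 52770.63653/0.074 = 713116.70987
P_0 = D_1/(1+r)^1 + D_2/(1+r)^2 + D_3/(1+r)^3 + D_4/(1+r)^4 + TV/(1+r)^4
    = 36294.31921 + 35410.68835 + 34548.57060 + 33707.44219 + 471448.68470 = 611409.70505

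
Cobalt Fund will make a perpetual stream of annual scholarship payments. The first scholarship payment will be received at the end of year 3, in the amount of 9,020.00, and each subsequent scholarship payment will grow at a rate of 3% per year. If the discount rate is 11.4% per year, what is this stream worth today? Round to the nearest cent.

86528.04

Value at end of year 2: C₁ / (r − g) = 9,020.00 / (0.114 − 0.03) = 107,380.9524
Discount to today: PV = 107,380.9524 / (1 + 0.114)^2 = 107,380.9524 / 1.240996 = 86,528.04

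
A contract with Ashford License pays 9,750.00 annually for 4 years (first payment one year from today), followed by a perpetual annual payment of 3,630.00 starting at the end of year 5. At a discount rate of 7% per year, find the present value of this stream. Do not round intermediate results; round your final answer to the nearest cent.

PV of 4-year annuity: 9,750.00 × [1 − (1+0.07)^−4] / 0.07 = 33025.30975
Perpetuity value at year 4: 3,630.00 / 0.07 = 51857.14286
PV of perpetuity: 51857.14286 / (1+0.07)^4 = 39561.56600
Total PV = 33025.30975 + 39561.56600 = 72586.87575

72586.88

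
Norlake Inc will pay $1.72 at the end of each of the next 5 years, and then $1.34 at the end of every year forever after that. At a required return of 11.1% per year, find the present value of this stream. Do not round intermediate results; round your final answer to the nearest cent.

$13.47

PV of 5-year annuity: $1.72 × [1 − (1+0.111)^−5] / 0.111 = 6.34098
Perpetuity value at year 5: $1.34 / 0.111 = 12.07207
PV of perpetuity: 12.07207 / (1+0.111)^5 = 7.13200
Total PV = 6.34098 + 7.13200 = 13.47299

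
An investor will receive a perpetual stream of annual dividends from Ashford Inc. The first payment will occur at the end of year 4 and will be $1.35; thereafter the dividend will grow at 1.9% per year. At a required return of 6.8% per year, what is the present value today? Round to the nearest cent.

$22.62

Value at end of year 3: C₁ / (r − g) = $1.35 / (0.068 − 0.019) = $27.5510
Discount to today: PV = $27.5510 / (1 + 0.068)^3 = $27.5510 / 1.218186 = $22.62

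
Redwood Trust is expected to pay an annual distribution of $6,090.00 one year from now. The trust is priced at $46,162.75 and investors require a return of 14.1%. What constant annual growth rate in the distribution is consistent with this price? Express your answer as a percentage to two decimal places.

P = D₁/(r−g) ⇒ g = r − D₁/P = 0.141 − $6,090.00/$46,162.75 = 0.009075

0.91%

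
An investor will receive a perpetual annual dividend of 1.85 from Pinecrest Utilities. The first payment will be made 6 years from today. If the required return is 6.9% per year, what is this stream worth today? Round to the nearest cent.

19.21

Value at end of year 5: C / r = 1.85 / 0.069 = 26.8116
Discount to today: PV = 26.8116 / (1 + 0.069)^5 = 26.8116 / 1.396010 = 19.21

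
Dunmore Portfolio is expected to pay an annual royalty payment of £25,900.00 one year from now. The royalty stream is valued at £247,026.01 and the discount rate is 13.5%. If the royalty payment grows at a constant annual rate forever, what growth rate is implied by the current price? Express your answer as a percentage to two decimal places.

P = D₁/(r−g) ⇒ g = r − D₁/P = 0.135 − £25,900.00/£247,026.01 = 0.030153

3.02%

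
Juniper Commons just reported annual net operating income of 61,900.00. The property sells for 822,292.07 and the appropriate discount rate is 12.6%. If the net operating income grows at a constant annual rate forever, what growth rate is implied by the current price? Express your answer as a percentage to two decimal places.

4.72%

P = D₀(1+g)/(r−g) ⇒ P(r−g) = D₀(1+g) ⇒ g(P+D₀) = P·r − D₀
g = (P·r − D₀)/(P + D₀) = (822,292.07×0.126 − 61,900.00) / (822,292.07 + 61,900.00) = 0.047172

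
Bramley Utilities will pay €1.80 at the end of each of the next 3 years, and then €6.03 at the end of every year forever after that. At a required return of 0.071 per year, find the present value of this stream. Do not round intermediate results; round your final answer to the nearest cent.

PV of 3-year annuity: €1.80 × [1 − (1+0.071)^−3] / 0.071 = 4.71515
Perpetuity value at year 3: €6.03 / 0.071 = 84.92958
PV of perpetuity: 84.92958 / (1+0.071)^3 = 69.13382
Total PV = 4.71515 + 69.13382 = 73.84897

€73.85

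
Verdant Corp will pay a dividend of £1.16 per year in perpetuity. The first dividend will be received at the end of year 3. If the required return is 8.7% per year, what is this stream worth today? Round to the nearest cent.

£11.28

Value at end of year 2: C / r = £1.16 / 0.087 = £13.3333
Discount to today: PV = £13.3333 / (1 + 0.087)^2 = £13.3333 / 1.181569 = £11.28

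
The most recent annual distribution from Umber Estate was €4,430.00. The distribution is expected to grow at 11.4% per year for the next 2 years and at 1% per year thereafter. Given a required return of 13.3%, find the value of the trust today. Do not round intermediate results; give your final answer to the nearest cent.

€43804.99

D_1 = 4935.02000
D_2 = 5497.61228
Terminal value at year 2: TV = D_2×(1+g_2)/(r−g_2) = 5552.58840/0.123 = 45142.99514
P_0 = D_1/(1+r)^1 + D_2/(1+r)^2 + TV/(1+r)^2
    = 4355.71050 + 4282.66681 + 35166.61368 = 43804.99099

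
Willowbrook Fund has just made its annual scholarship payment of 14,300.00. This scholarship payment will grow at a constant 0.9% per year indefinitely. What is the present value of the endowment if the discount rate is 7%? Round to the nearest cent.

236536.07

D₁ = D₀ × (1 + g) = 14,300.00 × 1.009 = 14,428.7000
Growing perpetuity: P = D₁ / (r − g) = 14,428.7000 / (0.07 − 0.009) = 236,536.07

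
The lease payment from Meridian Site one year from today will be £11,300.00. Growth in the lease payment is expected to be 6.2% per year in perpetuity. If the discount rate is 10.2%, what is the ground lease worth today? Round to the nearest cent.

£282500.00

Growing perpetuity: P = D₁ / (r − g) = £11,300.0000 / (0.102 − 0.062) = £282,500.00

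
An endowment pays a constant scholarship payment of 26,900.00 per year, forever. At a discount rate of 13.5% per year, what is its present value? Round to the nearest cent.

Level perpetuity: PV = C / r = 26,900.00 / 0.135 = 199,259.26

199259.26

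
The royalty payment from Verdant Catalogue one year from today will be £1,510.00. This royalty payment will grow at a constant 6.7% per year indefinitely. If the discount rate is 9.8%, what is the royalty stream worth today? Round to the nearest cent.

£48709.68

Growing perpetuity: P = D₁ / (r − g) = £1,510.0000 / (0.098 − 0.067) = £48,709.68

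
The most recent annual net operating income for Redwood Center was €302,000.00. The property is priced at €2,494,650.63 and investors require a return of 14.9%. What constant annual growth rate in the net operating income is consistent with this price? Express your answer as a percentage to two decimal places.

2.49%

P = D₀(1+g)/(r−g) ⇒ P(r−g) = D₀(1+g) ⇒ g(P+D₀) = P·r − D₀
g = (P·r − D₀)/(P + D₀) = (€2,494,650.63×0.149 − €302,000.00) / (€2,494,650.63 + €302,000.00) = 0.024924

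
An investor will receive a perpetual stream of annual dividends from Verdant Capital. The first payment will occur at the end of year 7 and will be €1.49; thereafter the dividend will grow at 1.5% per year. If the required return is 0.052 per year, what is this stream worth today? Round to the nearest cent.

€29.71

Value at end of year 6: C₁ / (r − g) = €1.49 / (0.052 − 0.015) = €40.2703
Discount to today: PV = €40.2703 / (1 + 0.052)^6 = €40.2703 / 1.355484 = €29.71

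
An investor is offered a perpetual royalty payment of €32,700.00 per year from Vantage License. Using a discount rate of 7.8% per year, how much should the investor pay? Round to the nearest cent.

Level perpetuity: PV = C / r = €32,700.00 / 0.078 = €419,230.77

€419230.77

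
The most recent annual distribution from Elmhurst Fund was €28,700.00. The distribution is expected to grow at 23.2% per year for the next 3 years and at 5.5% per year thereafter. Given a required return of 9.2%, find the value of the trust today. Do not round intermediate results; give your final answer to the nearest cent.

€1285283.89

D_1 = 35358.40000
D_2 = 43561.54880
D_3 = 53667.82812
Terminal value at year 3: TV = D_3×(1+g_2)/(r−g_2) = 56619.55867/0.037 = 1530258.34239
P_0 = D_1/(1+r)^1 + D_2/(1+r)^2 + D_3/(1+r)^3 + TV/(1+r)^3
    = 32379.48718 + 36530.70348 + 41214.12701 + 1175159.56740 = 1285283.88507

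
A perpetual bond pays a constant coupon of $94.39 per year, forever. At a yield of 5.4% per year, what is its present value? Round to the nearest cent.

$1747.96

Level perpetuity: PV = C / r = $94.39 / 0.054 = $1,747.96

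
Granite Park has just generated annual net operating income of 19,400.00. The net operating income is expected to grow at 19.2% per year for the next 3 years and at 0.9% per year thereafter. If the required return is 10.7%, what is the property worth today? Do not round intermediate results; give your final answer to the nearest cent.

D_1 = 23124.80000
D_2 = 27564.76160
D_3 = 32857.19583
Terminal value at year 3: TV = D_3×(1+g_2)/(r−g_2) = 33152.91059/0.098 = 338295.00602
P_0 = D_1/(1+r)^1 + D_2/(1+r)^2 + D_3/(1+r)^3 + TV/(1+r)^3
    = 20889.61156 + 22493.60161 + 24220.75259 + 249374.89149 = 316978.85725

316978.86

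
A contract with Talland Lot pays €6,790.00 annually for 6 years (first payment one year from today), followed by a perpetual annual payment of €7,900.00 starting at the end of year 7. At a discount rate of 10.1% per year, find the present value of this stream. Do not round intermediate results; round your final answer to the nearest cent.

PV of 6-year annuity: €6,790.00 × [1 − (1+0.101)^−6] / 0.101 = 29485.75959
Perpetuity value at year 6: €7,900.00 / 0.101 = 78217.82178
PV of perpetuity: 78217.82178 / (1+0.101)^6 = 43911.85702
Total PV = 29485.75959 + 43911.85702 = 73397.61661

€73397.62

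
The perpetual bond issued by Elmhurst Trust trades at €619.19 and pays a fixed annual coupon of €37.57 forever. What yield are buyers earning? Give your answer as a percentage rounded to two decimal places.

P = C/r ⇒ r = C/P = €37.57/€619.19 = 0.060676

6.07%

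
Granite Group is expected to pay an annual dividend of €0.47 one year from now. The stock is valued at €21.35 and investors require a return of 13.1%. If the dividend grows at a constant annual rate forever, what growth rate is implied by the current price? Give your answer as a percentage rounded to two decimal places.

P = D₁/(r−g) ⇒ g = r − D₁/P = 0.131 − €0.47/€21.35 = 0.108986

10.90%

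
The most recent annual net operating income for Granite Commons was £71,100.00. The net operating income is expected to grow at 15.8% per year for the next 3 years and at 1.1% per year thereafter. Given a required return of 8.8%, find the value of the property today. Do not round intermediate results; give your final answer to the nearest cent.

£1367503.84

D_1 = 82333.80000
D_2 = 95342.54040
D_3 = 110406.66178
Terminal value at year 3: TV = D_3×(1+g_2)/(r−g_2) = 111621.13506/0.077 = 1449625.13069
P_0 = D_1/(1+r)^1 + D_2/(1+r)^2 + D_3/(1+r)^3 + TV/(1+r)^3
    = 75674.44853 + 80543.20900 + 85725.21694 + 1125560.96524 = 1367503.83971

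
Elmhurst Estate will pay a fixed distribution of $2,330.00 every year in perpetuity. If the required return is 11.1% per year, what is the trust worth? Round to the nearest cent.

Level perpetuity: PV = C / r = $2,330.00 / 0.111 = $20,990.99

$20990.99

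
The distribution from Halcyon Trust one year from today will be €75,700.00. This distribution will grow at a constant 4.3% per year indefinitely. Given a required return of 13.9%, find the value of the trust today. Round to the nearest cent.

€788541.67

Growing perpetuity: P = D₁ / (r − g) = €75,700.0000 / (0.139 − 0.043) = €788,541.67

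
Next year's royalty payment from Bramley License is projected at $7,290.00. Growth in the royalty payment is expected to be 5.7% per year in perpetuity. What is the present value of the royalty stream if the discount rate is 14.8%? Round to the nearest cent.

$80109.89

Growing perpetuity: P = D₁ / (r − g) = $7,290.0000 / (0.148 − 0.057) = $80,109.89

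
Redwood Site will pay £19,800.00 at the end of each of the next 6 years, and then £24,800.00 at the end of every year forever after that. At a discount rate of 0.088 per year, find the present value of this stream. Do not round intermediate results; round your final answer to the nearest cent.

£259254.21

PV of 6-year annuity: £19,800.00 × [1 − (1+0.088)^−6] / 0.088 = 89353.32711
Perpetuity value at year 6: £24,800.00 / 0.088 = 281818.18182
PV of perpetuity: 281818.18182 / (1+0.088)^6 = 169900.88321
Total PV = 89353.32711 + 169900.88321 = 259254.21032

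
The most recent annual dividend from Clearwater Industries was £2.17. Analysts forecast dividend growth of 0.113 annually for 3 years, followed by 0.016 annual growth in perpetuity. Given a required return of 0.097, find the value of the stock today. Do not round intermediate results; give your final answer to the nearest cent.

D_1 = 2.41521
D_2 = 2.68813
D_3 = 2.99189
Terminal value at year 3: TV = D_3×(1+g_2)/(r−g_2) = 3.03976/0.081 = 37.52787
P_0 = D_1/(1+r)^1 + D_2/(1+r)^2 + D_3/(1+r)^3 + TV/(1+r)^3
    = 2.20165 + 2.23376 + 2.26634 + 28.42720 = 35.12895

£35.13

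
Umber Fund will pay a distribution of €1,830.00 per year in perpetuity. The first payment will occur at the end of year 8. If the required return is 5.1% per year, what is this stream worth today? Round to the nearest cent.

€25331.56

Value at end of year 7: C / r = €1,830.00 / 0.051 = €35,882.3529
Discount to today: PV = €35,882.3529 / (1 + 0.051)^7 = €35,882.3529 / 1.416508 = €25,331.56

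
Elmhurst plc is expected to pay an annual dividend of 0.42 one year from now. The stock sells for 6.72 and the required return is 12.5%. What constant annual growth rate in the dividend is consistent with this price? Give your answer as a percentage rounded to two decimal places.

6.25%

P = D₁/(r−g) ⇒ g = r − D₁/P = 0.125 − 0.42/6.72 = 0.062500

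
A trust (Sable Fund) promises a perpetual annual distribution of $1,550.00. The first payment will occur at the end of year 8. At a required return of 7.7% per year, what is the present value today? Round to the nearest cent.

$11976.53

Value at end of year 7: C / r = $1,550.00 / 0.077 = $20,129.8701
Discount to today: PV = $20,129.8701 / (1 + 0.077)^7 = $20,129.8701 / 1.680776 = $11,976.53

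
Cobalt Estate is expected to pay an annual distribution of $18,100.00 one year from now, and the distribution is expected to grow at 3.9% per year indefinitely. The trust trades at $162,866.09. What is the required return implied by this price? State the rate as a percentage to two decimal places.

P = D₁/(r − g) ⇒ r = D₁/P + g = $18,100.0000/$162,866.09 + 0.039 = 0.111134 + 0.039 = 0.150134

15.01%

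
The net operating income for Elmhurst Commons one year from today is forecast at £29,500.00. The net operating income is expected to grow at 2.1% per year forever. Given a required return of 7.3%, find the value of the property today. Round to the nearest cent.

£567307.69

Growing perpetuity: P = D₁ / (r − g) = £29,500.0000 / (0.073 − 0.021) = £567,307.69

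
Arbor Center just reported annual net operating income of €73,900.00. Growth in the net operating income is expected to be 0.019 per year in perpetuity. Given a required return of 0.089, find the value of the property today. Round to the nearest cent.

D₁ = D₀ × (1 + g) = €73,900.00 × 1.019 = €75,304.1000
Growing perpetuity: P = D₁ / (r − g) = €75,304.1000 / (0.089 − 0.019) = €1,075,772.86

€1075772.86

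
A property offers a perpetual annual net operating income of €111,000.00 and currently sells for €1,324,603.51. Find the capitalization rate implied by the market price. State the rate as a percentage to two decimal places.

P = C/r ⇒ r = C/P = €111,000.00/€1,324,603.51 = 0.083799

8.38%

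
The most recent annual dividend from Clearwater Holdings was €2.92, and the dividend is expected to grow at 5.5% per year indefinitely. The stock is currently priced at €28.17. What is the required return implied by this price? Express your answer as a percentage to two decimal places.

D₁ = €2.92 × 1.055 = €3.0806
P = D₁/(r − g) ⇒ r = D₁/P + g = €3.0806/€28.17 + 0.055 = 0.109357 + 0.055 = 0.164357

16.44%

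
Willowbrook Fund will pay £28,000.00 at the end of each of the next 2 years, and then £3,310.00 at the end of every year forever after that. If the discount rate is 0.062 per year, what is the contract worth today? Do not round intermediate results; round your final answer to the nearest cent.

£98527.01

PV of 2-year annuity: £28,000.00 × [1 − (1+0.062)^−2] / 0.062 = 51191.47684
Perpetuity value at year 2: £3,310.00 / 0.062 = 53387.09677
PV of perpetuity: 53387.09677 / (1+0.062)^2 = 47335.53291
Total PV = 51191.47684 + 47335.53291 = 98527.00974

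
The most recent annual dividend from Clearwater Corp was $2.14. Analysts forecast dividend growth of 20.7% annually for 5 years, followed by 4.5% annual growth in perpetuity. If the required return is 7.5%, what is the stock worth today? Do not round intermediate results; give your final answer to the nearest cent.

$148.36

D_1 = 2.58298
D_2 = 3.11766
D_3 = 3.76301
D_4 = 4.54196
D_5 = 5.48214
Terminal value at year 5: TV = D_5×(1+g_2)/(r−g_2) = 5.72884/0.03 = 190.96121
P_0 = D_1/(1+r)^1 + D_2/(1+r)^2 + D_3/(1+r)^3 + D_4/(1+r)^4 + D_5/(1+r)^5 + TV/(1+r)^5
    = 2.40277 + 2.69781 + 3.02908 + 3.40102 + 3.81863 + 133.01568 = 148.36499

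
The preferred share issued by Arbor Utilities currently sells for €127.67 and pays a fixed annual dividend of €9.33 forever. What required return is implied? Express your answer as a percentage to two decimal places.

P = C/r ⇒ r = C/P = €9.33/€127.67 = 0.073079

7.31%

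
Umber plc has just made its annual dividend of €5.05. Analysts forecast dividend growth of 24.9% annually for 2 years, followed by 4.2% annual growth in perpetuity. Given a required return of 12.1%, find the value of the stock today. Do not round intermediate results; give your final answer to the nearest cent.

D_1 = 6.30745
D_2 = 7.87801
Terminal value at year 2: TV = D_2×(1+g_2)/(r−g_2) = 8.20888/0.079 = 103.90989
P_0 = D_1/(1+r)^1 + D_2/(1+r)^2 + TV/(1+r)^2
    = 5.62663 + 6.26910 + 82.68860 = 94.58433

€94.58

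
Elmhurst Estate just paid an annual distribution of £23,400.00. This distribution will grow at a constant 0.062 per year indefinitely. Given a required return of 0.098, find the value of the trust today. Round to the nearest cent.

£690300.00

D₁ = D₀ × (1 + g) = £23,400.00 × 1.062 = £24,850.8000
Growing perpetuity: P = D₁ / (r − g) = £24,850.8000 / (0.098 − 0.062) = £690,300.00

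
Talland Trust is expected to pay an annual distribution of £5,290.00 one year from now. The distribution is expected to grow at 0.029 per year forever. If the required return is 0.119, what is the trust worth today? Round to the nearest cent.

£58777.78

Growing perpetuity: P = D₁ / (r − g) = £5,290.0000 / (0.119 − 0.029) = £58,777.78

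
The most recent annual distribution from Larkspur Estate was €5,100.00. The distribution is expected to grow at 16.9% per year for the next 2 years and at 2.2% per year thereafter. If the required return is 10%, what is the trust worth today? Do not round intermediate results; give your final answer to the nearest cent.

€86649.06

D_1 = 5961.90000
D_2 = 6969.46110
Terminal value at year 2: TV = D_2×(1+g_2)/(r−g_2) = 7122.78924/0.078 = 91317.81082
P_0 = D_1/(1+r)^1 + D_2/(1+r)^2 + TV/(1+r)^2
    = 5419.90909 + 5759.88521 + 75469.26514 = 86649.05944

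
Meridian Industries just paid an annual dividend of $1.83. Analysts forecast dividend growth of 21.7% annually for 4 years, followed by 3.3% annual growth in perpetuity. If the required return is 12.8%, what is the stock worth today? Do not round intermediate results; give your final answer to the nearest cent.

$35.84

D_1 = 2.22711
D_2 = 2.71039
D_3 = 3.29855
D_4 = 4.01433
Terminal value at year 4: TV = D_4×(1+g_2)/(r−g_2) = 4.14681/0.095 = 43.65059
P_0 = D_1/(1+r)^1 + D_2/(1+r)^2 + D_3/(1+r)^3 + D_4/(1+r)^4 + TV/(1+r)^4
    = 1.97439 + 2.13017 + 2.29824 + 2.47957 + 26.96210 = 35.84447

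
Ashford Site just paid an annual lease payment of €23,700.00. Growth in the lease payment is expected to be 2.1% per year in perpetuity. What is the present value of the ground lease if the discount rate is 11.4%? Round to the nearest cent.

€260190.32

D₁ = D₀ × (1 + g) = €23,700.00 × 1.021 = €24,197.7000
Growing perpetuity: P = D₁ / (r − g) = €24,197.7000 / (0.114 − 0.021) = €260,190.32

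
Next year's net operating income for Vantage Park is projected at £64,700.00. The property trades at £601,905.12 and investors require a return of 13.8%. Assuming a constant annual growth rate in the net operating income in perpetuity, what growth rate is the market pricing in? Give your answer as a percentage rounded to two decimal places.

P = D₁/(r−g) ⇒ g = r − D₁/P = 0.138 − £64,700.00/£601,905.12 = 0.030508

3.05%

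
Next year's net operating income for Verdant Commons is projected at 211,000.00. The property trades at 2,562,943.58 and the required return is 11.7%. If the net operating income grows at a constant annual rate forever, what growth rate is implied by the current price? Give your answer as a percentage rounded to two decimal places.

P = D₁/(r−g) ⇒ g = r − D₁/P = 0.117 − 211,000.00/2,562,943.58 = 0.034673

3.47%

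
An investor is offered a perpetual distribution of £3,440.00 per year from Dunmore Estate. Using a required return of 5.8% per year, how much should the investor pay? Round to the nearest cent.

£59310.34

Level perpetuity: PV = C / r = £3,440.00 / 0.058 = £59,310.34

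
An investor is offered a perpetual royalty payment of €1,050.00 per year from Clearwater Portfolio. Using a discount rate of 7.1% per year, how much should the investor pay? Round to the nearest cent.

€14788.73

Level perpetuity: PV = C / r = €1,050.00 / 0.071 = €14,788.73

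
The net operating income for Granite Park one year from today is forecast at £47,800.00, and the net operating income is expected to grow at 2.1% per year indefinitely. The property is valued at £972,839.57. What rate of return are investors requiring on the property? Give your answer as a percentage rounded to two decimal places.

7.01%

P = D₁/(r − g) ⇒ r = D₁/P + g = £47,800.0000/£972,839.57 + 0.021 = 0.049135 + 0.021 = 0.070135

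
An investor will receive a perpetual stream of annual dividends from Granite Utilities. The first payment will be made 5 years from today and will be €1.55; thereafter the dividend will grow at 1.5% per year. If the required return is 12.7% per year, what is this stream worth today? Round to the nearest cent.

Value at end of year 4: C₁ / (r − g) = €1.55 / (0.127 − 0.015) = €13.8393
Discount to today: PV = €13.8393 / (1 + 0.127)^4 = €13.8393 / 1.613228 = €8.58

€8.58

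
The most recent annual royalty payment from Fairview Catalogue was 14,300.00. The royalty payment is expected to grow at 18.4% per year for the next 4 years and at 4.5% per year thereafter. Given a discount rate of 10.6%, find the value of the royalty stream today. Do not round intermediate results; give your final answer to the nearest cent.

389764.43

D_1 = 16931.20000
D_2 = 20046.54080
D_3 = 23735.10431
D_4 = 28102.36350
Terminal value at year 4: TV = D_4×(1+g_2)/(r−g_2) = 29366.96986/0.061 = 481425.73536
P_0 = D_1/(1+r)^1 + D_2/(1+r)^2 + D_3/(1+r)^3 + D_4/(1+r)^4 + TV/(1+r)^4
    = 15308.49910 + 16388.12200 + 17543.88467 + 18781.15683 + 321742.76858 = 389764.43117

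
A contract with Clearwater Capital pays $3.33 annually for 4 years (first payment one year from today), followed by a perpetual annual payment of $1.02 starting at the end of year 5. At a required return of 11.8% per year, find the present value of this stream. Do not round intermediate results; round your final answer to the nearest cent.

PV of 4-year annuity: $3.33 × [1 − (1+0.118)^−4] / 0.118 = 10.15713
Perpetuity value at year 4: $1.02 / 0.118 = 8.64407
PV of perpetuity: 8.64407 / (1+0.118)^4 = 5.53288
Total PV = 10.15713 + 5.53288 = 15.69000

$15.69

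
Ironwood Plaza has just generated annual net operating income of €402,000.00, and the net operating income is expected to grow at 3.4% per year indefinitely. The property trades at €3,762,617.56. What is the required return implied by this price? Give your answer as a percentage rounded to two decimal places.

D₁ = €402,000.00 × 1.034 = €415,668.0000
P = D₁/(r − g) ⇒ r = D₁/P + g = €415,668.0000/€3,762,617.56 + 0.034 = 0.110473 + 0.034 = 0.144473

14.45%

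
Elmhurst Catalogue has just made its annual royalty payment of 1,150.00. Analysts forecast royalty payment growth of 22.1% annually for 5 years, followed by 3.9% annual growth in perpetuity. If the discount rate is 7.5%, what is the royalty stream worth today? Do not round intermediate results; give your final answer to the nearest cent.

D_1 = 1404.15000
D_2 = 1714.46715
D_3 = 2093.36439
D_4 = 2555.99792
D_5 = 3120.87346
Terminal value at year 5: TV = D_5×(1+g_2)/(r−g_2) = 3242.58753/0.036 = 90071.87572
P_0 = D_1/(1+r)^1 + D_2/(1+r)^2 + D_3/(1+r)^3 + D_4/(1+r)^4 + D_5/(1+r)^5 + TV/(1+r)^5
    = 1306.18605 + 1483.58434 + 1685.07579 + 1913.93260 + 2173.87135 + 62740.34256 = 71302.99268

71302.99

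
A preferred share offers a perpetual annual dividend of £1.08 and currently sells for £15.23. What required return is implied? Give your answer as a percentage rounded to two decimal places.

7.09%

P = C/r ⇒ r = C/P = £1.08/£15.23 = 0.070913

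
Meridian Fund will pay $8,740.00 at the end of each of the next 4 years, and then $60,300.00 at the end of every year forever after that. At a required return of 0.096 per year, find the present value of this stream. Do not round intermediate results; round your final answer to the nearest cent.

$463261.46

PV of 4-year annuity: $8,740.00 × [1 − (1+0.096)^−4] / 0.096 = 27946.22525
Perpetuity value at year 4: $60,300.00 / 0.096 = 628125.00000
PV of perpetuity: 628125.00000 / (1+0.096)^4 = 435315.23080
Total PV = 27946.22525 + 435315.23080 = 463261.45605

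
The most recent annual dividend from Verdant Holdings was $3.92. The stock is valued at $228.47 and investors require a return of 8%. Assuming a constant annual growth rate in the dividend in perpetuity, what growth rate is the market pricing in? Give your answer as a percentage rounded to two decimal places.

6.18%

P = D₀(1+g)/(r−g) ⇒ P(r−g) = D₀(1+g) ⇒ g(P+D₀) = P·r − D₀
g = (P·r − D₀)/(P + D₀) = ($228.47×0.08 − $3.92) / ($228.47 + $3.92) = 0.061782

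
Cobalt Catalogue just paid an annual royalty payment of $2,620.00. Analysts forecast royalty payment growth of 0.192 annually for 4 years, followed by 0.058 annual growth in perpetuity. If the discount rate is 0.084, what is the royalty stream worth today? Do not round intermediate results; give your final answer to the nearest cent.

$169247.60

D_1 = 3123.04000
D_2 = 3722.66368
D_3 = 4437.41511
D_4 = 5289.39881
Terminal value at year 4: TV = D_4×(1+g_2)/(r−g_2) = 5596.18394/0.026 = 215237.84376
P_0 = D_1/(1+r)^1 + D_2/(1+r)^2 + D_3/(1+r)^3 + D_4/(1+r)^4 + TV/(1+r)^4
    = 2881.03321 + 3168.07342 + 3483.71173 + 3830.79740 + 155883.98656 = 169247.60232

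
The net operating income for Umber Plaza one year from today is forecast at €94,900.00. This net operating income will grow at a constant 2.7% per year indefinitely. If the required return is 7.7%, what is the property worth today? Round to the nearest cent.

Growing perpetuity: P = D₁ / (r − g) = €94,900.0000 / (0.077 − 0.027) = €1,898,000.00

€1898000.00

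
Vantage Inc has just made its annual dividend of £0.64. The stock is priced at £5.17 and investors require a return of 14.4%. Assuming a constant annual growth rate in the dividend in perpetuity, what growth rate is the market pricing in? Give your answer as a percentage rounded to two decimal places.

1.80%

P = D₀(1+g)/(r−g) ⇒ P(r−g) = D₀(1+g) ⇒ g(P+D₀) = P·r − D₀
g = (P·r − D₀)/(P + D₀) = (£5.17×0.144 − £0.64) / (£5.17 + £0.64) = 0.017983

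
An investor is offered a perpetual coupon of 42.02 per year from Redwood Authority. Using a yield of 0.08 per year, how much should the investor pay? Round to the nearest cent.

525.25

Level perpetuity: PV = C / r = 42.02 / 0.08 = 525.25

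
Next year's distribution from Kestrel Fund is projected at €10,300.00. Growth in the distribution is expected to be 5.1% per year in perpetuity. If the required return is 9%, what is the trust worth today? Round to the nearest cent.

€264102.56

Growing perpetuity: P = D₁ / (r − g) = €10,300.0000 / (0.09 − 0.051) = €264,102.56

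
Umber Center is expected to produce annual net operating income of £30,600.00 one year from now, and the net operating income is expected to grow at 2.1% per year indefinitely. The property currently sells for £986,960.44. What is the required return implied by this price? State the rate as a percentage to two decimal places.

P = D₁/(r − g) ⇒ r = D₁/P + g = £30,600.0000/£986,960.44 + 0.021 = 0.031004 + 0.021 = 0.052004

5.20%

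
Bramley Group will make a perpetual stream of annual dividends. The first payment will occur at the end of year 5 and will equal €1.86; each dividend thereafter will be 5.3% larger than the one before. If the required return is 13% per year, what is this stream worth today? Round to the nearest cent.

€14.82

Value at end of year 4: C₁ / (r − g) = €1.86 / (0.13 − 0.053) = €24.1558
Discount to today: PV = €24.1558 / (1 + 0.13)^4 = €24.1558 / 1.630474 = €14.82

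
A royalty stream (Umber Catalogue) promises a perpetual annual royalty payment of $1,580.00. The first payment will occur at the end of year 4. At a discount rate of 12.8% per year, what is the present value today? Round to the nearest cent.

$8600.42

Value at end of year 3: C / r = $1,580.00 / 0.128 = $12,343.7500
Discount to today: PV = $12,343.7500 / (1 + 0.128)^3 = $12,343.7500 / 1.435249 = $8,600.42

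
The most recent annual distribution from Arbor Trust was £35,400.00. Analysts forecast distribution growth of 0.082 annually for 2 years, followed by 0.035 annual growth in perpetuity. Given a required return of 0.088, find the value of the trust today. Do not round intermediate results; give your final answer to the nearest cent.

D_1 = 38302.80000
D_2 = 41443.62960
Terminal value at year 2: TV = D_2×(1+g_2)/(r−g_2) = 42894.15664/0.053 = 809323.71011
P_0 = D_1/(1+r)^1 + D_2/(1+r)^2 + TV/(1+r)^2
    = 35204.77941 + 35010.63541 + 683698.25749 = 753913.67231

£753913.67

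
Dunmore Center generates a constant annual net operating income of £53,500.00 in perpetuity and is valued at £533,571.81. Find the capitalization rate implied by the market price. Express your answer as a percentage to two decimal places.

10.03%

P = C/r ⇒ r = C/P = £53,500.00/£533,571.81 = 0.100268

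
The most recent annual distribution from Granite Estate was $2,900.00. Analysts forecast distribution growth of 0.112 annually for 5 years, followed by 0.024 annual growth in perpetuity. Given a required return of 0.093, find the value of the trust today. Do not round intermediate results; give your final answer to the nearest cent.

$62184.64

D_1 = 3224.80000
D_2 = 3585.97760
D_3 = 3987.60709
D_4 = 4434.21909
D_5 = 4930.85162
Terminal value at year 5: TV = D_5×(1+g_2)/(r−g_2) = 5049.19206/0.069 = 73176.69655
P_0 = D_1/(1+r)^1 + D_2/(1+r)^2 + D_3/(1+r)^3 + D_4/(1+r)^4 + D_5/(1+r)^5 + TV/(1+r)^5
    = 2950.41171 + 3001.69975 + 3053.87934 + 3106.96599 + 3160.97546 + 46910.70829 = 62184.64054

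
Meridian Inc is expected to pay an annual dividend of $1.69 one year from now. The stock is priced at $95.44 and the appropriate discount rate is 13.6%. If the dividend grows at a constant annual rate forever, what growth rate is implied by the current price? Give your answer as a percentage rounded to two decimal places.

P = D₁/(r−g) ⇒ g = r − D₁/P = 0.136 − $1.69/$95.44 = 0.118293

11.83%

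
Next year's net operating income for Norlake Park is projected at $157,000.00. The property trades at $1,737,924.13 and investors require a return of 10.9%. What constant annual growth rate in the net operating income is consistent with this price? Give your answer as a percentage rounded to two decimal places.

P = D₁/(r−g) ⇒ g = r − D₁/P = 0.109 − $157,000.00/$1,737,924.13 = 0.018662

1.87%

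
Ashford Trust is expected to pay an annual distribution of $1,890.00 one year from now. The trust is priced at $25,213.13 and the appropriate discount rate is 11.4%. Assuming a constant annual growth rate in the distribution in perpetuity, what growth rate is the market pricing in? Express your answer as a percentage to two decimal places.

P = D₁/(r−g) ⇒ g = r − D₁/P = 0.114 − $1,890.00/$25,213.13 = 0.039039

3.90%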